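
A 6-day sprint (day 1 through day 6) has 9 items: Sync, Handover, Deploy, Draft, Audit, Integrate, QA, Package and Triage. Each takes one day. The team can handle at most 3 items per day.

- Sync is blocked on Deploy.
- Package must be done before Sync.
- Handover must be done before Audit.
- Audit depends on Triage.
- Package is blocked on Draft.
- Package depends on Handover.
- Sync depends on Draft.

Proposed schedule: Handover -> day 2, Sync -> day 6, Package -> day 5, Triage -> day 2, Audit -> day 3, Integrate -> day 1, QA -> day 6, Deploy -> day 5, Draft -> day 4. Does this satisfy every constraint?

Yes

Handover must be done before Audit — holds.
Package must be done before Sync — holds.
Package depends on Handover — holds.
Audit depends on Triage — holds.
The team can handle at most 3 items per day — holds.
Sync depends on Draft — holds.
Sync is blocked on Deploy — holds.
Package is blocked on Draft — holds.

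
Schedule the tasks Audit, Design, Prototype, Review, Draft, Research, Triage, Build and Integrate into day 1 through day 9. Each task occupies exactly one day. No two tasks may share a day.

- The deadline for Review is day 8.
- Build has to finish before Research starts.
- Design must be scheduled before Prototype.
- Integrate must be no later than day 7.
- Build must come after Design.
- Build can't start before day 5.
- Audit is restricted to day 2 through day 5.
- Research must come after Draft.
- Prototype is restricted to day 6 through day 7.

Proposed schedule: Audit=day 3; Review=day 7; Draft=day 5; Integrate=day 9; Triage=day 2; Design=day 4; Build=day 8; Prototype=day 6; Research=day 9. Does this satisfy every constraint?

No — it violates: Integrate must be no later than day 7

Audit is restricted to day 2 through day 5 — holds.
Build has to finish before Research starts — holds.
Integrate must be no later than day 7 — violated.
Build must come after Design — holds.
The deadline for Review is day 8 — holds.
Research must come after Draft — holds.
Prototype is restricted to day 6 through day 7 — holds.
No two tasks may share a day — violated.
Design must be scheduled before Prototype — holds.
Build can't start before day 5 — holds.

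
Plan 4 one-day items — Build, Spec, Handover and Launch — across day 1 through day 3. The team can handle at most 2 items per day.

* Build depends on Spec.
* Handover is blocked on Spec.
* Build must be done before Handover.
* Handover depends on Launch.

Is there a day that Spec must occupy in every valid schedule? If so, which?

day 1

Downstream work caps Spec at day 1.
So Spec is pinned to day 1.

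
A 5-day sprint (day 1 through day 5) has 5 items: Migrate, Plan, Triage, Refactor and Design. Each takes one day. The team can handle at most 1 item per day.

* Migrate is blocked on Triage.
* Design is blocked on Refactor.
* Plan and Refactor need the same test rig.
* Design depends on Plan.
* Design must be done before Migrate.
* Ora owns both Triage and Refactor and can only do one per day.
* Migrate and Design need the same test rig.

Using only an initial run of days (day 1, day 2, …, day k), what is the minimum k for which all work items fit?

The precedence chain requires at least 3 distinct days.
With at most 1 per day and 5 work items, at least 5 days are needed.
5 works (last occupied day: day 5): for example Triage=day 4; Migrate=day 5; Design=day 3; Refactor=day 2; Plan=day 1.

5 days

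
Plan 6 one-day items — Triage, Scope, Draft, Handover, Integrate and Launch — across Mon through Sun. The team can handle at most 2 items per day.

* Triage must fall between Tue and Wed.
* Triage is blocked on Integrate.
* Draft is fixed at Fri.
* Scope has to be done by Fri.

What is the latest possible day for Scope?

Fri

Scope's own window allows nothing later than Fri.
Scope at Fri is achievable: Draft -> Fri; Triage -> Tue; Scope -> Fri; Launch -> Tue; Handover -> Mon; Integrate -> Mon.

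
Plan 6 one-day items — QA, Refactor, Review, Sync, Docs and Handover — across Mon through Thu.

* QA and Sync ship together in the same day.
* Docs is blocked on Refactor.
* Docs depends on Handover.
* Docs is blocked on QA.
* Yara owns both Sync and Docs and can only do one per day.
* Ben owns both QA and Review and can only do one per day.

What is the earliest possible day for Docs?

Precedence pushes Docs to at least Tue.
Docs at Tue is achievable: Refactor -> Mon; Sync -> Mon; Review -> Tue; Handover -> Mon; Docs -> Tue; QA -> Mon.

Tue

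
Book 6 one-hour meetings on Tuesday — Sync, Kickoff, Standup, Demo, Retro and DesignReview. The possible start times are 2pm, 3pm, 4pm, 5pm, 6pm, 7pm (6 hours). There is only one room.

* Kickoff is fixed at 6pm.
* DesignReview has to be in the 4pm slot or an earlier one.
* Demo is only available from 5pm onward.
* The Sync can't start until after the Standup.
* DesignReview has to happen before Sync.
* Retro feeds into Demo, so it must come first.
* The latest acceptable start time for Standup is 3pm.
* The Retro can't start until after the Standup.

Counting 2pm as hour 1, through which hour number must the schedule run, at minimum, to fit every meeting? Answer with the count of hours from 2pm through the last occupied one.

The precedence chain requires at least 3 distinct hours.
With at most 1 per hour and 6 meetings, at least 6 hours are needed.
Kickoff can't be placed before 6pm — that is hour 5 counting from 2pm — so the schedule must run through at least 5 hours.
6 works (last occupied hour: 7pm): for example Sync=7pm; Kickoff=6pm; Demo=5pm; DesignReview=3pm; Retro=4pm; Standup=2pm.

6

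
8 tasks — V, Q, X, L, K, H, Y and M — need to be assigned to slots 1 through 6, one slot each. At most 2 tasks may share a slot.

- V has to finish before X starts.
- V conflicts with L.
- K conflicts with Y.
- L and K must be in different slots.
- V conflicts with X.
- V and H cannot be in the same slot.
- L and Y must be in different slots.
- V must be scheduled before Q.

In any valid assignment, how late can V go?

5

Downstream work caps V at 5.
V at 5 is achievable: L in 1, Y in 3, V in 5, X in 6, M in 2, Q in 6, K in 2, H in 1.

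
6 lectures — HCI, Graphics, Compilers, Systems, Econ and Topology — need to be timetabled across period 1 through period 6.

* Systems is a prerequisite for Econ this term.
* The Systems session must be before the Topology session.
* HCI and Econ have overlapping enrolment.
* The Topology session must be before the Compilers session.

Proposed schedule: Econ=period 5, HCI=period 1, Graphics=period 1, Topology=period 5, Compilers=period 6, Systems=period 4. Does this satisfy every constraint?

Yes, all constraints hold

Systems is a prerequisite for Econ this term — holds.
The Topology session must be before the Compilers session — holds.
The Systems session must be before the Topology session — holds.
HCI and Econ have overlapping enrolment — holds.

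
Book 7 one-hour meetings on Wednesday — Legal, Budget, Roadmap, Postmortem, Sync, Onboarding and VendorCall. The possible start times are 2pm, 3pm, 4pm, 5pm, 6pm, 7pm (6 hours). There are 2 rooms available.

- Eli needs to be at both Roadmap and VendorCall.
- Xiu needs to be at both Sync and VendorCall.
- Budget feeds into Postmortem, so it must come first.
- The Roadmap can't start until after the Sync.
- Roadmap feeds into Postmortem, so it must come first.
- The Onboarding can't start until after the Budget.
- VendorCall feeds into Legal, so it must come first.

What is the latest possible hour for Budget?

6pm

Downstream work caps Budget at 6pm.
Budget at 6pm is achievable: VendorCall in 4pm; Budget in 6pm; Sync in 2pm; Onboarding in 7pm; Postmortem in 7pm; Roadmap in 3pm; Legal in 5pm.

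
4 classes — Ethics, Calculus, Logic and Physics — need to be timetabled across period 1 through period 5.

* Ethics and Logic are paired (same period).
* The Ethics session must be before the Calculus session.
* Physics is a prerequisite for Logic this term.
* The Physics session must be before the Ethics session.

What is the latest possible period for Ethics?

Precedence pushes Ethics to at least period 2; downstream work caps Ethics at period 4.
Ethics at period 4 is achievable: Ethics=period 4, Logic=period 4, Physics=period 1, Calculus=period 5.

period 4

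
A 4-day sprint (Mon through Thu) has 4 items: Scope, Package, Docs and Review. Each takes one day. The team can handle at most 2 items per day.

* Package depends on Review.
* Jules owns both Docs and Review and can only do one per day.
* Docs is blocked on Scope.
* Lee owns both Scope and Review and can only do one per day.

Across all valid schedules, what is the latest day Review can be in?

Downstream work caps Review at Wed.
Review at Wed is achievable: Package -> Thu; Review -> Wed; Docs -> Tue; Scope -> Mon.

Wed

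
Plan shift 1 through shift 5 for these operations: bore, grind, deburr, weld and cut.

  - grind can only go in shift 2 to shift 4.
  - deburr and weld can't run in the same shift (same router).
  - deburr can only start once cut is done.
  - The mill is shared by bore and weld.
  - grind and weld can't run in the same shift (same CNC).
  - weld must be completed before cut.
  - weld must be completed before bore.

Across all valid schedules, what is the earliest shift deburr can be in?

Precedence pushes deburr to at least shift 3.
deburr at shift 3 is achievable: weld=shift 1, bore=shift 2, cut=shift 2, grind=shift 2, deburr=shift 3.

shift 3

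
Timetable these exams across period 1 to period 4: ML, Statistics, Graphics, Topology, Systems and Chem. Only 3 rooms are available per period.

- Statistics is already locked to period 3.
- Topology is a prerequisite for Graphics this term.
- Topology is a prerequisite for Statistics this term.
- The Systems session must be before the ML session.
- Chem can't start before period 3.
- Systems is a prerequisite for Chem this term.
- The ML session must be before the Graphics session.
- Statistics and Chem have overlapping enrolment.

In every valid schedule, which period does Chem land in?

Chem's window is period 3–period 4.
Statistics is fixed at period 3, and Chem can't share a period with Statistics.
So Chem must be period 4.

period 4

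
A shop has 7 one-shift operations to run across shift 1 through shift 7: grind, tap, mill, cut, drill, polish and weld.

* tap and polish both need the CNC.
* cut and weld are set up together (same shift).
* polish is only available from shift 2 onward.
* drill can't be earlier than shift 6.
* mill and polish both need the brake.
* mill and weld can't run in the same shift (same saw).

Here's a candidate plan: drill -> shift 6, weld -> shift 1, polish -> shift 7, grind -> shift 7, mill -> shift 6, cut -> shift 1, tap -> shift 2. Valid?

Yes, all constraints hold

cut and weld are set up together (same shift) — holds.
drill can't be earlier than shift 6 — holds.
mill and weld can't run in the same shift (same saw) — holds.
tap and polish both need the CNC — holds.
mill and polish both need the brake — holds.
polish is only available from shift 2 onward — holds.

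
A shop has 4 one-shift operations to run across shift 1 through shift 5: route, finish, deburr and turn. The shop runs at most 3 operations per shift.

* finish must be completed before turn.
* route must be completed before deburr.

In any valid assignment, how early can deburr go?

Precedence pushes deburr to at least shift 2.
deburr at shift 2 is achievable: route -> shift 1; turn -> shift 2; deburr -> shift 2; finish -> shift 1.

shift 2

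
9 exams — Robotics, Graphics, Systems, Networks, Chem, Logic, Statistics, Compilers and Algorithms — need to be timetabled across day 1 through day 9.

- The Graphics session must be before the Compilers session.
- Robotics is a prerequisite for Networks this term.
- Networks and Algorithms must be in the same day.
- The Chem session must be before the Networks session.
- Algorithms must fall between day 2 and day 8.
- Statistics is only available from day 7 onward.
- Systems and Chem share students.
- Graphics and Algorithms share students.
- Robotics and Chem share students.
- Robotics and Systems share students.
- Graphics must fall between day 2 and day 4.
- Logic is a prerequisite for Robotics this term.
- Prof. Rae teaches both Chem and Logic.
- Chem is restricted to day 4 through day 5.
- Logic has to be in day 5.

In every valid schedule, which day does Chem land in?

day 4

Chem's window is day 4–day 5.
Logic is fixed at day 5, and Chem can't share a day with Logic.
So Chem must be day 4.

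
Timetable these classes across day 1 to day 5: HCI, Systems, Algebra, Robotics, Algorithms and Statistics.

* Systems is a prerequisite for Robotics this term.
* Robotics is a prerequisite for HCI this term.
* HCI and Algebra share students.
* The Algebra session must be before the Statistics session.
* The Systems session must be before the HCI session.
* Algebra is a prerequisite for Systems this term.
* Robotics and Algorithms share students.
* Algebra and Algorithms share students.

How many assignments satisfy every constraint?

Splitting on HCI: it can be day 4 (12), day 5 (45). Listing each branch's schedules as (Systems, Algebra, Robotics, Algorithms, Statistics) by day number:
HCI=day 4: (2,1,3,2,2) (2,1,3,2,3) (2,1,3,2,4) (2,1,3,2,5) (2,1,3,4,2) (2,1,3,4,3) (2,1,3,4,4) (2,1,3,4,5) (2,1,3,5,2) (2,1,3,5,3) (2,1,3,5,4) (2,1,3,5,5) — 12.
HCI=day 5: (2,1,3,2,2) (2,1,3,2,3) (2,1,3,2,4) (2,1,3,2,5) (2,1,3,4,2) (2,1,3,4,3) (2,1,3,4,4) (2,1,3,4,5) (2,1,3,5,2) (2,1,3,5,3) (2,1,3,5,4) (2,1,3,5,5) (2,1,4,2,2) (2,1,4,2,3) (2,1,4,2,4) (2,1,4,2,5) (2,1,4,3,2) (2,1,4,3,3) (2,1,4,3,4) (2,1,4,3,5) (2,1,4,5,2) (2,1,4,5,3) (2,1,4,5,4) (2,1,4,5,5) (3,1,4,2,2) (3,1,4,2,3) (3,1,4,2,4) (3,1,4,2,5) (3,1,4,3,2) (3,1,4,3,3) (3,1,4,3,4) (3,1,4,3,5) (3,1,4,5,2) (3,1,4,5,3) (3,1,4,5,4) (3,1,4,5,5) (3,2,4,1,3) (3,2,4,1,4) (3,2,4,1,5) (3,2,4,3,3) (3,2,4,3,4) (3,2,4,3,5) (3,2,4,5,3) (3,2,4,5,4) (3,2,4,5,5) — 45.
Summing: 12 + 45 = 57.

57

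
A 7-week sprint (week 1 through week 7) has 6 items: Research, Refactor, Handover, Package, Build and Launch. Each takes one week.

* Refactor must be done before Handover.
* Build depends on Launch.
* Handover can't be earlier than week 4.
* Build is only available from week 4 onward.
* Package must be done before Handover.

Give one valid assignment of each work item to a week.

Launch in week 1; Build in week 4; Package in week 1; Handover in week 4; Research in week 1; Refactor in week 1

Checking: Launch(week 1) before Build(week 4); Package(week 1) before Handover(week 4); Refactor(week 1) before Handover(week 4); Build=week 4 in [week 4,week 7]; Handover=week 4 in [week 4,week 7].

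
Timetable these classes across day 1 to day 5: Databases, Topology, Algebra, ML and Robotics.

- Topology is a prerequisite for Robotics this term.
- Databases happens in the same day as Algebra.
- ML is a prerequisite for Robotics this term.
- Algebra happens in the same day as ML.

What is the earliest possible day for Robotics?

day 2

Precedence pushes Robotics to at least day 2.
Robotics at day 2 is achievable: Algebra in day 1, Robotics in day 2, ML in day 1, Databases in day 1, Topology in day 1.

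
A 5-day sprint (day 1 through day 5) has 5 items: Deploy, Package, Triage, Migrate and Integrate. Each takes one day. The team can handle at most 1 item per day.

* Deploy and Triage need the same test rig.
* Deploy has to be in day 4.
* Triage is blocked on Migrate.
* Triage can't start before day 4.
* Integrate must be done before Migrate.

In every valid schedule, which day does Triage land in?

Triage's window is day 4–day 5.
Deploy is fixed at day 4, and Triage can't share a day with Deploy.
So Triage must be day 5.

day 5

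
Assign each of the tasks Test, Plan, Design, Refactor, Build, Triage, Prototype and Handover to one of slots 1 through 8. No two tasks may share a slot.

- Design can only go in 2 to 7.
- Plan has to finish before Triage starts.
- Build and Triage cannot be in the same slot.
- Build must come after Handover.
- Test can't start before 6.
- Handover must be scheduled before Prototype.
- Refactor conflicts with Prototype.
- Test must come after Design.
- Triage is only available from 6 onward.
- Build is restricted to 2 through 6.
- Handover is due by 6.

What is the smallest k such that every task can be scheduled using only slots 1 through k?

The precedence chain requires at least 2 distinct slots.
With at most 1 per slot and 8 tasks, at least 8 slots are needed.
Test can't be placed before 6, so the schedule must run through at least slot 6.
8 works (last occupied slot: 8): for example Prototype in 5; Refactor in 8; Build in 2; Design in 3; Test in 6; Handover in 1; Triage in 7; Plan in 4.

8 slots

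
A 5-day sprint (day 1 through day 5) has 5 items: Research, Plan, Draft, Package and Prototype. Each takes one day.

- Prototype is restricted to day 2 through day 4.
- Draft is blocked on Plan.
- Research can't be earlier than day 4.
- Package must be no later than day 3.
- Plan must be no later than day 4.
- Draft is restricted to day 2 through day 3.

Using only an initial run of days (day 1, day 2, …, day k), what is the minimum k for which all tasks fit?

The precedence chain requires at least 2 distinct days.
Research can't be placed before day 4, so the schedule must run through at least day 4.
4 works (last occupied day: day 4): for example Package -> day 1, Research -> day 4, Plan -> day 1, Prototype -> day 2, Draft -> day 2.

4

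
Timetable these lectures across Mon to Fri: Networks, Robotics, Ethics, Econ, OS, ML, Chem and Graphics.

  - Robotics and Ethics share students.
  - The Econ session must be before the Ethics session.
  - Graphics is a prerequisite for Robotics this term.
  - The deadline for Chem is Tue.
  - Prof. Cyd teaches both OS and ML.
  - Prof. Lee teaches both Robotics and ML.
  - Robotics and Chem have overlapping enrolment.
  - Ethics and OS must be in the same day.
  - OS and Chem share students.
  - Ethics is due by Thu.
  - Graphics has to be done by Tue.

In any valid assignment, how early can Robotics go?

Tue

Precedence pushes Robotics to at least Tue.
Robotics at Tue is achievable: Networks in Mon; Ethics in Wed; Econ in Mon; ML in Mon; Robotics in Tue; Graphics in Mon; Chem in Mon; OS in Wed.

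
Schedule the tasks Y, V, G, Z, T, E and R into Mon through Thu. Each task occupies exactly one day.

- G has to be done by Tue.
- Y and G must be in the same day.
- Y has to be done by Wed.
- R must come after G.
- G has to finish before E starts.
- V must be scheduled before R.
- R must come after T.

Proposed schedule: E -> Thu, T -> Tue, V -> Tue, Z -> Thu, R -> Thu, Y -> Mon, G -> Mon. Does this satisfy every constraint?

Yes, all constraints hold

Y has to be done by Wed — holds.
R must come after G — holds.
Y and G must be in the same day — holds.
G has to finish before E starts — holds.
G has to be done by Tue — holds.
R must come after T — holds.
V must be scheduled before R — holds.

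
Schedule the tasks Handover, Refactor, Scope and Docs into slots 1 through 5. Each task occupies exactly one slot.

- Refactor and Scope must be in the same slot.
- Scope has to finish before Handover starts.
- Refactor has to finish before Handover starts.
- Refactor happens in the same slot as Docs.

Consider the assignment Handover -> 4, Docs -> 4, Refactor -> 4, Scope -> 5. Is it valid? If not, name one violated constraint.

Scope has to finish before Handover starts — violated.
Refactor and Scope must be in the same slot — violated.
Refactor has to finish before Handover starts — violated.
Refactor happens in the same slot as Docs — holds.

No. Scope has to finish before Handover starts is not satisfied.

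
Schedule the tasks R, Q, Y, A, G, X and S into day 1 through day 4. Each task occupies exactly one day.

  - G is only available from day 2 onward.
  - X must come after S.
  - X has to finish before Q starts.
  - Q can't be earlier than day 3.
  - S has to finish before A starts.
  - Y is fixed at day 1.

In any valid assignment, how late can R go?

day 4

R at day 4 is achievable: S=day 1; R=day 4; G=day 2; X=day 2; A=day 2; Q=day 3; Y=day 1.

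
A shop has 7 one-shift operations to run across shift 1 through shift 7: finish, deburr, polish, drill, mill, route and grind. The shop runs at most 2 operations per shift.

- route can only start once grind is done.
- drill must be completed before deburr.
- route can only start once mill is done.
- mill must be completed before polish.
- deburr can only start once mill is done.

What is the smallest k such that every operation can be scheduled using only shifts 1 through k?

4 shifts

The precedence chain requires at least 2 distinct shifts.
With at most 2 per shift and 7 operations, at least 4 shifts are needed.
4 works (last occupied shift: shift 4): for example finish -> shift 4; deburr -> shift 2; polish -> shift 3; grind -> shift 2; route -> shift 3; drill -> shift 1; mill -> shift 1.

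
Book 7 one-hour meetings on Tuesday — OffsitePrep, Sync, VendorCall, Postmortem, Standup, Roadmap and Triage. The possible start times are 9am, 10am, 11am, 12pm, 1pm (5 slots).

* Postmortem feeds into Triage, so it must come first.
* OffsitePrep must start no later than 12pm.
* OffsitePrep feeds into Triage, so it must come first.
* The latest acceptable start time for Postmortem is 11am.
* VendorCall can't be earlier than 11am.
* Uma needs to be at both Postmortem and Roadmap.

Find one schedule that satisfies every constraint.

OffsitePrep -> 9am, Standup -> 9am, Sync -> 9am, VendorCall -> 11am, Triage -> 10am, Roadmap -> 10am, Postmortem -> 9am

Checking: OffsitePrep(9am) before Triage(10am); Postmortem(9am) before Triage(10am); Postmortem(9am) != Roadmap(10am); Postmortem=9am in [9am,11am]; OffsitePrep=9am in [9am,12pm]; VendorCall=11am in [11am,1pm].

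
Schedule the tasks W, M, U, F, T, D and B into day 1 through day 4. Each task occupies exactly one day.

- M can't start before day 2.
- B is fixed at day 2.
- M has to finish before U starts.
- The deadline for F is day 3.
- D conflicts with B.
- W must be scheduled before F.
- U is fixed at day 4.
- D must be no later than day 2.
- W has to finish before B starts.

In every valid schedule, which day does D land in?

D's window is day 1–day 2.
B is fixed at day 2, and D can't share a day with B.
So D must be day 1.

day 1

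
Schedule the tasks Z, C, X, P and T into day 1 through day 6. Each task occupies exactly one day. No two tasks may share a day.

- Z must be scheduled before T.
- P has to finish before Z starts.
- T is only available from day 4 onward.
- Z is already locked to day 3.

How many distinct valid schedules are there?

Splitting on C: it can be day 1 (6), day 2 (6), day 4 (8), day 5 (8), day 6 (8). Listing each branch's schedules as (Z, X, P, T) by day number:
C=day 1: (3,4,2,5) (3,4,2,6) (3,5,2,4) (3,5,2,6) (3,6,2,4) (3,6,2,5) — 6.
C=day 2: (3,4,1,5) (3,4,1,6) (3,5,1,4) (3,5,1,6) (3,6,1,4) (3,6,1,5) — 6.
C=day 4: (3,1,2,5) (3,1,2,6) (3,2,1,5) (3,2,1,6) (3,5,1,6) (3,5,2,6) (3,6,1,5) (3,6,2,5) — 8.
C=day 5: (3,1,2,4) (3,1,2,6) (3,2,1,4) (3,2,1,6) (3,4,1,6) (3,4,2,6) (3,6,1,4) (3,6,2,4) — 8.
C=day 6: (3,1,2,4) (3,1,2,5) (3,2,1,4) (3,2,1,5) (3,4,1,5) (3,4,2,5) (3,5,1,4) (3,5,2,4) — 8.
Summing: 6 + 6 + 8 + 8 + 8 = 36.

36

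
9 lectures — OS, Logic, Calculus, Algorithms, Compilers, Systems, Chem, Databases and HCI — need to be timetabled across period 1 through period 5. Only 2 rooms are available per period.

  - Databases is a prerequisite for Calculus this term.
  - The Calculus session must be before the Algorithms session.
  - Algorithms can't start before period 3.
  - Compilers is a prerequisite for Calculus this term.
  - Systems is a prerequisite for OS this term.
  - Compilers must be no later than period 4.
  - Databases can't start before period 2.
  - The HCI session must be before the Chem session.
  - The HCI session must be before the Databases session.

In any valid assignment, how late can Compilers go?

period 3

Compilers's own window allows nothing later than period 4; downstream work caps Compilers at period 3.
Compilers at period 3 is achievable: Systems -> period 1; Databases -> period 2; Calculus -> period 4; Compilers -> period 3; Chem -> period 3; Algorithms -> period 5; HCI -> period 1; Logic -> period 4; OS -> period 2.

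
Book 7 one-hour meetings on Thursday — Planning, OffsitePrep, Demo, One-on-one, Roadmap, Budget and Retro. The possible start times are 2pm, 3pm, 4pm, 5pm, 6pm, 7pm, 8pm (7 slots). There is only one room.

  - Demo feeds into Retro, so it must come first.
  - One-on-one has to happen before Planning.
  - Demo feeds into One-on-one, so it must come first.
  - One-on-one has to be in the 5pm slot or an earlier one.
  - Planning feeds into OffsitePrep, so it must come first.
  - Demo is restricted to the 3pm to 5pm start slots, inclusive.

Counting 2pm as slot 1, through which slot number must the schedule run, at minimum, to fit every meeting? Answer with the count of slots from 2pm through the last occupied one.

7 slots

The precedence chain requires at least 4 distinct slots.
With at most 1 per slot and 7 meetings, at least 7 slots are needed.
Propagating the time windows through the other constraints, OffsitePrep can't land before 6pm — that is slot 5 counting from 2pm — so the schedule must run through at least 5 slots.
7 works (last occupied slot: 8pm): for example Planning -> 5pm, Demo -> 3pm, Budget -> 8pm, Roadmap -> 2pm, One-on-one -> 4pm, Retro -> 7pm, OffsitePrep -> 6pm.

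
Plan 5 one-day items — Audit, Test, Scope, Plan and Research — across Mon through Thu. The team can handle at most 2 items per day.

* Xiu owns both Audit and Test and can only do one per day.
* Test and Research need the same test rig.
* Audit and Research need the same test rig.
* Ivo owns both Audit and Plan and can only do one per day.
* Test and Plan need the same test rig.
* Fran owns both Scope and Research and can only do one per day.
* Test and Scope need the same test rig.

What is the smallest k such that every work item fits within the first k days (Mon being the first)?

With at most 2 per day and 5 work items, at least 3 days are needed.
3 works (last occupied day: Wed): for example Audit in Mon, Test in Tue, Scope in Mon, Plan in Wed, Research in Wed.

3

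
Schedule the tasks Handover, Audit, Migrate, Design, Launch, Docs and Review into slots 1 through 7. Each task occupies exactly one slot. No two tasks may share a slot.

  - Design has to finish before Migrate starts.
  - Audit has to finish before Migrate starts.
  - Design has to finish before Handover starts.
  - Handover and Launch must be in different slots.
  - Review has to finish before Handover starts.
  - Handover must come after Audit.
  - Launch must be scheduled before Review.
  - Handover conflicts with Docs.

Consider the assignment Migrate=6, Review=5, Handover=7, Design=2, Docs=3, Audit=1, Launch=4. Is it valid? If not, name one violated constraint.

Yes, all constraints hold

Handover conflicts with Docs — holds.
No two tasks may share a slot — holds.
Handover must come after Audit — holds.
Launch must be scheduled before Review — holds.
Design has to finish before Handover starts — holds.
Audit has to finish before Migrate starts — holds.
Review has to finish before Handover starts — holds.
Design has to finish before Migrate starts — holds.
Handover and Launch must be in different slots — holds.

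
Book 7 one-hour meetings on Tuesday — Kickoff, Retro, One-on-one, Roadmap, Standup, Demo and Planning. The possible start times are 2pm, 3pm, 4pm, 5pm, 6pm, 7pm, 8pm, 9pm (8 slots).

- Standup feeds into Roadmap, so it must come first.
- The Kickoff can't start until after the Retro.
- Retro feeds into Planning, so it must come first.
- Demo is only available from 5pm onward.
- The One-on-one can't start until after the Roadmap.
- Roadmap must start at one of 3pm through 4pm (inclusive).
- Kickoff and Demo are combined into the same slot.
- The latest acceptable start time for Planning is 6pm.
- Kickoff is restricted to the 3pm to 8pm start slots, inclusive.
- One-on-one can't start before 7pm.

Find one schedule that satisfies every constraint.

Retro -> 2pm; One-on-one -> 7pm; Roadmap -> 3pm; Planning -> 3pm; Demo -> 5pm; Kickoff -> 5pm; Standup -> 2pm

Checking: Roadmap(3pm) before One-on-one(7pm); Retro(2pm) before Planning(3pm); Retro(2pm) before Kickoff(5pm); Standup(2pm) before Roadmap(3pm); Kickoff = Demo = 5pm; Roadmap=3pm in [3pm,4pm]; Demo=5pm in [5pm,9pm]; Kickoff=5pm in [3pm,8pm]; Planning=3pm in [2pm,6pm]; One-on-one=7pm in [7pm,9pm].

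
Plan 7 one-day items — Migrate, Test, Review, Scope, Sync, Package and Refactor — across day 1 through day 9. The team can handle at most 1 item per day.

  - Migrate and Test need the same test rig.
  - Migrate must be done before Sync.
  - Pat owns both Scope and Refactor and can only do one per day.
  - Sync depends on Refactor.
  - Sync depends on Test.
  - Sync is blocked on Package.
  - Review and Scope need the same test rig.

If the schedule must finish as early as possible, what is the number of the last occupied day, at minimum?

day 7

The precedence chain requires at least 2 distinct days.
With at most 1 per day and 7 tasks, at least 7 days are needed.
7 works (last occupied day: day 7): for example Scope=day 7, Sync=day 5, Migrate=day 1, Refactor=day 4, Review=day 6, Test=day 2, Package=day 3.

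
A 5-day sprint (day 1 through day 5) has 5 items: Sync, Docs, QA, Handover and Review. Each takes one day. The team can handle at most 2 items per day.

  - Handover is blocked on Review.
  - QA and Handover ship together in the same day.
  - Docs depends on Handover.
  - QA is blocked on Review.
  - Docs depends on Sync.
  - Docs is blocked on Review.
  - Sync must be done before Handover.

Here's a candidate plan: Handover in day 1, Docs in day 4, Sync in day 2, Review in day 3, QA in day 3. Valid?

Docs depends on Handover — holds.
Docs is blocked on Review — holds.
Docs depends on Sync — holds.
The team can handle at most 2 items per day — holds.
Sync must be done before Handover — violated.
QA is blocked on Review — violated.
Handover is blocked on Review — violated.
QA and Handover ship together in the same day — violated.

No — it violates: Handover is blocked on Review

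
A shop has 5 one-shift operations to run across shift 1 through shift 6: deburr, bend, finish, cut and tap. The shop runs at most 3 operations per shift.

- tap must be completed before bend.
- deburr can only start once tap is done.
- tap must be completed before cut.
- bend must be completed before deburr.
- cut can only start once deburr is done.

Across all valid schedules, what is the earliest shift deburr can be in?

Precedence pushes deburr to at least shift 3; downstream work caps deburr at shift 5.
deburr at shift 3 is achievable: cut=shift 4; bend=shift 2; deburr=shift 3; tap=shift 1; finish=shift 1.

shift 3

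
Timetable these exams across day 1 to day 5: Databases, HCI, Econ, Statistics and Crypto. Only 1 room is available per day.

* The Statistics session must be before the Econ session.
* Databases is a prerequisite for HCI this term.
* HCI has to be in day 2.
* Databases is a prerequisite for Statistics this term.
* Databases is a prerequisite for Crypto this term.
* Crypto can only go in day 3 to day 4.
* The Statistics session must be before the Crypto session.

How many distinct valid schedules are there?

1

Enumerating: Statistics=day 3; Databases=day 1; Crypto=day 4; HCI=day 2; Econ=day 5.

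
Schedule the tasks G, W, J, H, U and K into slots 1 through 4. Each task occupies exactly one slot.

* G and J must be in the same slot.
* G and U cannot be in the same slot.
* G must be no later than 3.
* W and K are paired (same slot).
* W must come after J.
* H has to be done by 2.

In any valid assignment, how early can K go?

2

K must be in the same slot as W, which can't be before 2, so K is at least 2.
K at 2 is achievable: W -> 2, K -> 2, U -> 2, J -> 1, H -> 1, G -> 1.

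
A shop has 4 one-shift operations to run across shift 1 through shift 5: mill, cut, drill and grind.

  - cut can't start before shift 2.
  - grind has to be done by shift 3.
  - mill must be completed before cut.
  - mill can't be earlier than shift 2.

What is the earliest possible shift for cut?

shift 3

Cut is available from shift 2; precedence pushes cut to at least shift 3.
cut at shift 3 is achievable: grind -> shift 1, cut -> shift 3, drill -> shift 1, mill -> shift 2.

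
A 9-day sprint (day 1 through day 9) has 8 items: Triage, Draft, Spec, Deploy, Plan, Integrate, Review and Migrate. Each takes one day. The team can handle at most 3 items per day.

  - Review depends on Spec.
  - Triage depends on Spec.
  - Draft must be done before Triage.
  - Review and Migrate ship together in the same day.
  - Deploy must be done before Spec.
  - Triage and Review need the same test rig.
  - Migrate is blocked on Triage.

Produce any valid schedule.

Plan in day 1; Draft in day 1; Deploy in day 1; Triage in day 3; Migrate in day 4; Review in day 4; Integrate in day 2; Spec in day 2

Checking: Deploy(day 1) before Spec(day 2); Draft(day 1) before Triage(day 3); Triage(day 3) before Migrate(day 4); Spec(day 2) before Review(day 4); Spec(day 2) before Triage(day 3); Triage(day 3) != Review(day 4); Review = Migrate = day 4; max 3 per day (cap 3).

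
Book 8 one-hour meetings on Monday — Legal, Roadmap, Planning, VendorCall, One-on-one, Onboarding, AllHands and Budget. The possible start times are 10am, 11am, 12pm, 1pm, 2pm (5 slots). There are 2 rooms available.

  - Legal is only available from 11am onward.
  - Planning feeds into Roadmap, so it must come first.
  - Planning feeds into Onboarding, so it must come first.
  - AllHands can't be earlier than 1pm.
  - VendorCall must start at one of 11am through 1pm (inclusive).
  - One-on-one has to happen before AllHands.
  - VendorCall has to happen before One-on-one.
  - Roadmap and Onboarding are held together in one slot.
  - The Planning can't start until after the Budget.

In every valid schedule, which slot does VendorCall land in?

VendorCall is available from 11am; VendorCall's own window allows nothing later than 1pm; downstream work caps VendorCall at 12pm.
So VendorCall is pinned to 11am.

11am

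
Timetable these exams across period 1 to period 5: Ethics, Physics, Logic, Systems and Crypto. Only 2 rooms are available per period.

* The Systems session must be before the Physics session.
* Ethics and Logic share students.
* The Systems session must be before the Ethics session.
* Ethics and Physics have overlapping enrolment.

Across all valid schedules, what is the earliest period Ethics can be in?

period 2

Precedence pushes Ethics to at least period 2.
Ethics at period 2 is achievable: Physics in period 3; Logic in period 1; Ethics in period 2; Crypto in period 2; Systems in period 1.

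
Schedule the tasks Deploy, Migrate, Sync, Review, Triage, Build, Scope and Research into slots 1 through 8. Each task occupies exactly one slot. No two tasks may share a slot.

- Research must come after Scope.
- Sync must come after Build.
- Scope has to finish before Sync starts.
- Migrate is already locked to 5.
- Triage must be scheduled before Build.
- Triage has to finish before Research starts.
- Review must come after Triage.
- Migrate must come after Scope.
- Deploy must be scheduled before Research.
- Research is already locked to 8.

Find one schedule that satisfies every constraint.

Deploy in 6, Triage in 1, Sync in 4, Review in 7, Migrate in 5, Scope in 2, Build in 3, Research in 8

Checking: Scope(2) before Sync(4); Scope(2) before Research(8); Build(3) before Sync(4); Triage(1) before Research(8); Scope(2) before Migrate(5); Deploy(6) before Research(8); Triage(1) before Build(3); Triage(1) before Review(7); Migrate=5 in [5,5]; Research=8 in [8,8]; max 1 per slot (cap 1).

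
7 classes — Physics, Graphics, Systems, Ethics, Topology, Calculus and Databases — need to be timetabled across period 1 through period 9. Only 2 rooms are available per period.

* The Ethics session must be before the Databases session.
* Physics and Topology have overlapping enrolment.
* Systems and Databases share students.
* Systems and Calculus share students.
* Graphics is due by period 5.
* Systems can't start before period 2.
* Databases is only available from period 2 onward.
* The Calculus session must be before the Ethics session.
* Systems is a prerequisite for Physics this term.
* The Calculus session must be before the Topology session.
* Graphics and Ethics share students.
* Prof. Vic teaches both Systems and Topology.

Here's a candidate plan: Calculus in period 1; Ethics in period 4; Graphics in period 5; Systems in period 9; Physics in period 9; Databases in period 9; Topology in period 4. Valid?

No — it violates: Only 2 rooms are available per period

Systems and Calculus share students — holds.
Only 2 rooms are available per period — violated.
Graphics is due by period 5 — holds.
Systems is a prerequisite for Physics this term — violated.
Graphics and Ethics share students — holds.
The Ethics session must be before the Databases session — holds.
The Calculus session must be before the Topology session — holds.
Physics and Topology have overlapping enrolment — holds.
Databases is only available from period 2 onward — holds.
The Calculus session must be before the Ethics session — holds.
Systems and Databases share students — violated.
Systems can't start before period 2 — holds.
Prof. Vic teaches both Systems and Topology — holds.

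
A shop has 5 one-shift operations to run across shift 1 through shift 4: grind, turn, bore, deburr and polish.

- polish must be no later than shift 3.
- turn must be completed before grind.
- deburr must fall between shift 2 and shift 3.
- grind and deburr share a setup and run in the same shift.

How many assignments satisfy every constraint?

36

Splitting on grind: it can be shift 2 (12), shift 3 (24). Listing each branch's schedules as (turn, bore, deburr, polish) by shift number:
grind=shift 2: (1,1,2,1) (1,1,2,2) (1,1,2,3) (1,2,2,1) (1,2,2,2) (1,2,2,3) (1,3,2,1) (1,3,2,2) (1,3,2,3) (1,4,2,1) (1,4,2,2) (1,4,2,3) — 12.
grind=shift 3: (1,1,3,1) (1,1,3,2) (1,1,3,3) (1,2,3,1) (1,2,3,2) (1,2,3,3) (1,3,3,1) (1,3,3,2) (1,3,3,3) (1,4,3,1) (1,4,3,2) (1,4,3,3) (2,1,3,1) (2,1,3,2) (2,1,3,3) (2,2,3,1) (2,2,3,2) (2,2,3,3) (2,3,3,1) (2,3,3,2) (2,3,3,3) (2,4,3,1) (2,4,3,2) (2,4,3,3) — 24.
Summing: 12 + 24 = 36.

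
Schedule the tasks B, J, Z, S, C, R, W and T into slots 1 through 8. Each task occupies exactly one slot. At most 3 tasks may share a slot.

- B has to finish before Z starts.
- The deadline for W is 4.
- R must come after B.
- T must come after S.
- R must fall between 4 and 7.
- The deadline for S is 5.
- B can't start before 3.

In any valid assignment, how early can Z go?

Precedence pushes Z to at least 4.
Z at 4 is achievable: S -> 1; Z -> 4; R -> 4; T -> 2; W -> 1; J -> 1; C -> 2; B -> 3.

4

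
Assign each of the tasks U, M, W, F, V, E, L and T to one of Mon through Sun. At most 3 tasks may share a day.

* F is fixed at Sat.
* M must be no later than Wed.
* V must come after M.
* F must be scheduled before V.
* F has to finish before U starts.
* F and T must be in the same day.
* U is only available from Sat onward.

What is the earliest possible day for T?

T must be in the same day as F, which can't be before Sat, so T is at least Sat; T must be in the same day as F, which can't be after Sat, so T is at most Sat.
T at Sat is achievable: E=Mon; F=Sat; U=Sun; W=Mon; V=Sun; L=Tue; M=Mon; T=Sat.

Sat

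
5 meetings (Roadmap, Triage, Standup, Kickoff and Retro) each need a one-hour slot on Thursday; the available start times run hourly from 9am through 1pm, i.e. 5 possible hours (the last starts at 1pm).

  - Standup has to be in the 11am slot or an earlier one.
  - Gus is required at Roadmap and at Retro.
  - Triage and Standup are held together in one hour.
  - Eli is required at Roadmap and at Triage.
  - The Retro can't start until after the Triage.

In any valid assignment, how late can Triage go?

11am

Triage must be in the same hour as Standup, which can't be after 11am, so Triage is at most 11am.
Triage at 11am is achievable: Kickoff in 9am, Triage in 11am, Retro in 12pm, Standup in 11am, Roadmap in 9am.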